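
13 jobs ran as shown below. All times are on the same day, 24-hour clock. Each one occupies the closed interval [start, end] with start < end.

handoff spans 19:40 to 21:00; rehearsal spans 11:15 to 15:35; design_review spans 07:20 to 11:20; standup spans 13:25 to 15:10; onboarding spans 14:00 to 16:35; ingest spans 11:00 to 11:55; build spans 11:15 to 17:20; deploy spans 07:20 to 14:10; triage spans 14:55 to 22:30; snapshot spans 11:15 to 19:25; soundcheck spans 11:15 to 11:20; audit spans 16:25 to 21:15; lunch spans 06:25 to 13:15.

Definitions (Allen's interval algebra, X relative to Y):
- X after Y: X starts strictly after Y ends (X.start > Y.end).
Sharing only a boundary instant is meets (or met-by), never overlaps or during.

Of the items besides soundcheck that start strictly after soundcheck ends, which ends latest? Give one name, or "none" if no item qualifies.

triage

Target soundcheck = [11:15, 11:20].
audit [16:25, 21:15] → after → candidate.
build [11:15, 17:20] → started-by → excluded.
deploy [07:20, 14:10] → contains → excluded.
design_review [07:20, 11:20] → finished-by → excluded.
handoff [19:40, 21:00] → after → candidate.
ingest [11:00, 11:55] → contains → excluded.
lunch [06:25, 13:15] → contains → excluded.
onboarding [14:00, 16:35] → after → candidate.
rehearsal [11:15, 15:35] → started-by → excluded.
snapshot [11:15, 19:25] → started-by → excluded.
standup [13:25, 15:10] → after → candidate.
triage [14:55, 22:30] → after → candidate.
Among candidates, latest end is 22:30 → triage.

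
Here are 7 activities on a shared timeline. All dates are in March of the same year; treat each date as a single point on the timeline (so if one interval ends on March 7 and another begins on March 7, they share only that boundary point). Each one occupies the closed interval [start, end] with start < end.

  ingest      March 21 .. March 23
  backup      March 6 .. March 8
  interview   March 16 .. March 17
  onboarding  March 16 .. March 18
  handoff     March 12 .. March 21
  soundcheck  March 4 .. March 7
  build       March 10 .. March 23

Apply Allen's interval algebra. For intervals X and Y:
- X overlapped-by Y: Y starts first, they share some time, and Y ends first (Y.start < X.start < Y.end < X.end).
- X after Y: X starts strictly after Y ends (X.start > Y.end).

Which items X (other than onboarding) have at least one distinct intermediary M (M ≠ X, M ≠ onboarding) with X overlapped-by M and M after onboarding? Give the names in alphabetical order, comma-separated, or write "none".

Target onboarding = [March 16, March 18].
Intermediaries M with M after onboarding: ingest.
Via ingest — items with X overlapped-by ingest: none.
Union: none.

none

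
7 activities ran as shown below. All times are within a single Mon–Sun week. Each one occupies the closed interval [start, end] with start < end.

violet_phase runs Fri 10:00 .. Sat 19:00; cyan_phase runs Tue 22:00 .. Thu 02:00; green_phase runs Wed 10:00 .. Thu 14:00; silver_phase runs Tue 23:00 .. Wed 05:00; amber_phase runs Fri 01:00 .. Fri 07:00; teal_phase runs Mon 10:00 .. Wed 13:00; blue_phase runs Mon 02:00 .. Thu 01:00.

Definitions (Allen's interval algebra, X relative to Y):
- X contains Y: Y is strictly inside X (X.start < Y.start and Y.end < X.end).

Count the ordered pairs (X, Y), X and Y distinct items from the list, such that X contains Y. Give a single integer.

Checking all 42 ordered pairs for relation 'contains'; matching pairs in alphabetical order:
(blue_phase, silver_phase): blue_phase contains silver_phase ✓
(blue_phase, teal_phase): blue_phase contains teal_phase ✓
(cyan_phase, silver_phase): cyan_phase contains silver_phase ✓
(teal_phase, silver_phase): teal_phase contains silver_phase ✓
Count: 4.

4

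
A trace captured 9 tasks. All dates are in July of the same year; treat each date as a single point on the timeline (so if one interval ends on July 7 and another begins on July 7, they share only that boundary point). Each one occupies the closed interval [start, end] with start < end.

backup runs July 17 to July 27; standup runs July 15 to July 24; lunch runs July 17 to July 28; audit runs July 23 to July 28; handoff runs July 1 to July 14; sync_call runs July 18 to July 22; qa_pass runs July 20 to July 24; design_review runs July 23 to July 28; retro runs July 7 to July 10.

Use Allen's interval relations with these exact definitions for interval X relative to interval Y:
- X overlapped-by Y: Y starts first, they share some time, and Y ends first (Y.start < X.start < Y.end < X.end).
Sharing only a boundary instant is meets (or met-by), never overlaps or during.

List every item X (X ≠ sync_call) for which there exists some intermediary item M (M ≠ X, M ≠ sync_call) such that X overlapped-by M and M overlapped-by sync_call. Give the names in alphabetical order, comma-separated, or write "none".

audit, design_review

Target sync_call = [July 18, July 22].
Intermediaries M with M overlapped-by sync_call: qa_pass.
Via qa_pass — items with X overlapped-by qa_pass: audit, design_review.
Union: audit, design_review.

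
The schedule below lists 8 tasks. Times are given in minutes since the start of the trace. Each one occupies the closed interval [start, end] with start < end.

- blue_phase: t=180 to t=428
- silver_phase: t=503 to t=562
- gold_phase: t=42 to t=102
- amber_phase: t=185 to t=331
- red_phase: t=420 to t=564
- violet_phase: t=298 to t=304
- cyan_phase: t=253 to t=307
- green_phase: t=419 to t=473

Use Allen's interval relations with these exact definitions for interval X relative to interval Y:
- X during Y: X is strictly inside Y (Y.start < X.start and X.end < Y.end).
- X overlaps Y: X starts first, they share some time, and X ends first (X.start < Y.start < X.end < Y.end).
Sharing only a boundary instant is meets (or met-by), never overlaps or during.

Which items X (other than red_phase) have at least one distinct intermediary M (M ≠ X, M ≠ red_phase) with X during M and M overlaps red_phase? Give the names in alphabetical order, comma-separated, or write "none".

Target red_phase = [t=420, t=564].
Intermediaries M with M overlaps red_phase: blue_phase, green_phase.
Via blue_phase — items with X during blue_phase: amber_phase, cyan_phase, violet_phase.
Via green_phase — items with X during green_phase: none.
Union: amber_phase, cyan_phase, violet_phase.

amber_phase, cyan_phase, violet_phase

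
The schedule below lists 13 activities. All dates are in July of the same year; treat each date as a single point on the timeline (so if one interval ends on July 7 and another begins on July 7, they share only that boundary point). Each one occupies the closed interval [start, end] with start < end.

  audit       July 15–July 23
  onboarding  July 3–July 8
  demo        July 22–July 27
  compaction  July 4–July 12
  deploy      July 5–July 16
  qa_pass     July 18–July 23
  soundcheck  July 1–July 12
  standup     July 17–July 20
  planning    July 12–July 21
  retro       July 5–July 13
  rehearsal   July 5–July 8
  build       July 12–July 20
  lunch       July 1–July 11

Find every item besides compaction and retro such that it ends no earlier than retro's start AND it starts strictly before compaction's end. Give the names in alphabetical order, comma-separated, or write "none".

deploy, lunch, onboarding, rehearsal, soundcheck

Conditions: its end is no earlier than retro's start (X.end >= July 5) AND its start is strictly before compaction's end (X.start < July 12).
audit: end July 23 >= July 5? ✓; start July 15 < July 12? ✗ → no.
build: end July 20 >= July 5? ✓; start July 12 < July 12? ✗ → no.
demo: end July 27 >= July 5? ✓; start July 22 < July 12? ✗ → no.
deploy: end July 16 >= July 5? ✓; start July 5 < July 12? ✓ → yes.
lunch: end July 11 >= July 5? ✓; start July 1 < July 12? ✓ → yes.
onboarding: end July 8 >= July 5? ✓; start July 3 < July 12? ✓ → yes.
planning: end July 21 >= July 5? ✓; start July 12 < July 12? ✗ → no.
qa_pass: end July 23 >= July 5? ✓; start July 18 < July 12? ✗ → no.
rehearsal: end July 8 >= July 5? ✓; start July 5 < July 12? ✓ → yes.
soundcheck: end July 12 >= July 5? ✓; start July 1 < July 12? ✓ → yes.
standup: end July 20 >= July 5? ✓; start July 17 < July 12? ✗ → no.
Result: deploy, lunch, onboarding, rehearsal, soundcheck.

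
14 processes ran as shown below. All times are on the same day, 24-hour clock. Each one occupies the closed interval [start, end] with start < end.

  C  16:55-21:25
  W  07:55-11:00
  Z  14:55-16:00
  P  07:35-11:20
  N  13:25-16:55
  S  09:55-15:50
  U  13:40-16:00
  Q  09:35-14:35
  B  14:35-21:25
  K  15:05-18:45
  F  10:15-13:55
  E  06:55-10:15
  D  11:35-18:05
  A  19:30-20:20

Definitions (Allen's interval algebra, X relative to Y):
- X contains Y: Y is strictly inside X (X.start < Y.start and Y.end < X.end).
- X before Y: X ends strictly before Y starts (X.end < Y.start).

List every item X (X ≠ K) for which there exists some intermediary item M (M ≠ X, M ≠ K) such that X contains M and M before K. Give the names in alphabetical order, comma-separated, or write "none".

P, Q, S

Target K = [15:05, 18:45].
Intermediaries M with M before K: E, F, P, Q, W.
Via E — items with X contains E: none.
Via F — items with X contains F: Q, S.
Via P — items with X contains P: none.
Via Q — items with X contains Q: none.
Via W — items with X contains W: P.
Union: P, Q, S.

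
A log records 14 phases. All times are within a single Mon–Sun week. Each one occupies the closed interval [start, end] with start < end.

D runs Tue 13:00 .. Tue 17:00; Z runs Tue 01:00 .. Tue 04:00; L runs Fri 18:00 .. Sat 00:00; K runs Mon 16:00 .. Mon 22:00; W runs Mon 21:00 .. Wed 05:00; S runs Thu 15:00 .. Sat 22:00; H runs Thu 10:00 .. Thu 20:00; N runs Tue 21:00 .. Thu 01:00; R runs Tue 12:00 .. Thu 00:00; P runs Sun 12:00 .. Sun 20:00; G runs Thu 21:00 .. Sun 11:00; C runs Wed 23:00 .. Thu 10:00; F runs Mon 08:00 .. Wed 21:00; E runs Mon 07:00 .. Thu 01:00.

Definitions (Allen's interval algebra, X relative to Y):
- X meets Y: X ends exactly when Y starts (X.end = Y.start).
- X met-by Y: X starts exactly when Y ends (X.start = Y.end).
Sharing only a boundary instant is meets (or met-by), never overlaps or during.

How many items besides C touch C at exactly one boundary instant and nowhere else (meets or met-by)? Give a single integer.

Target C = [Wed 23:00, Thu 10:00].
D [Tue 13:00, Tue 17:00] → before → no.
E [Mon 07:00, Thu 01:00] → overlaps → no.
F [Mon 08:00, Wed 21:00] → before → no.
G [Thu 21:00, Sun 11:00] → after → no.
H [Thu 10:00, Thu 20:00] → met-by → counts.
K [Mon 16:00, Mon 22:00] → before → no.
L [Fri 18:00, Sat 00:00] → after → no.
N [Tue 21:00, Thu 01:00] → overlaps → no.
P [Sun 12:00, Sun 20:00] → after → no.
R [Tue 12:00, Thu 00:00] → overlaps → no.
S [Thu 15:00, Sat 22:00] → after → no.
W [Mon 21:00, Wed 05:00] → before → no.
Z [Tue 01:00, Tue 04:00] → before → no.
Total: 1.

1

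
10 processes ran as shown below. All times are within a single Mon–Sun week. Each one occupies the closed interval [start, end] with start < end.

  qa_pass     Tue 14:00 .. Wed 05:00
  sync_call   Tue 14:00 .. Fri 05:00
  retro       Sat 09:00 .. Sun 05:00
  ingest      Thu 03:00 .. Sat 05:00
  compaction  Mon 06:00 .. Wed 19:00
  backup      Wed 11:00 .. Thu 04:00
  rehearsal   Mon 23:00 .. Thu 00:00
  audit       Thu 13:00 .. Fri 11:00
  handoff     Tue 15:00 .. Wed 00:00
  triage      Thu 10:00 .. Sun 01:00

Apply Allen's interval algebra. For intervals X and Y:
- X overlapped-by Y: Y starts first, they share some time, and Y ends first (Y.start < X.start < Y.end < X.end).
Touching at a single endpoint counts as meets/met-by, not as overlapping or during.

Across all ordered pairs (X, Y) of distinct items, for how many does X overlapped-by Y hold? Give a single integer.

11

Checking all 90 ordered pairs for relation 'overlapped-by'; matching pairs in alphabetical order:
(audit, sync_call): audit overlapped-by sync_call ✓
(backup, compaction): backup overlapped-by compaction ✓
(backup, rehearsal): backup overlapped-by rehearsal ✓
(ingest, backup): ingest overlapped-by backup ✓
(ingest, sync_call): ingest overlapped-by sync_call ✓
(rehearsal, compaction): rehearsal overlapped-by compaction ✓
(retro, triage): retro overlapped-by triage ✓
(sync_call, compaction): sync_call overlapped-by compaction ✓
(sync_call, rehearsal): sync_call overlapped-by rehearsal ✓
(triage, ingest): triage overlapped-by ingest ✓
(triage, sync_call): triage overlapped-by sync_call ✓
Count: 11.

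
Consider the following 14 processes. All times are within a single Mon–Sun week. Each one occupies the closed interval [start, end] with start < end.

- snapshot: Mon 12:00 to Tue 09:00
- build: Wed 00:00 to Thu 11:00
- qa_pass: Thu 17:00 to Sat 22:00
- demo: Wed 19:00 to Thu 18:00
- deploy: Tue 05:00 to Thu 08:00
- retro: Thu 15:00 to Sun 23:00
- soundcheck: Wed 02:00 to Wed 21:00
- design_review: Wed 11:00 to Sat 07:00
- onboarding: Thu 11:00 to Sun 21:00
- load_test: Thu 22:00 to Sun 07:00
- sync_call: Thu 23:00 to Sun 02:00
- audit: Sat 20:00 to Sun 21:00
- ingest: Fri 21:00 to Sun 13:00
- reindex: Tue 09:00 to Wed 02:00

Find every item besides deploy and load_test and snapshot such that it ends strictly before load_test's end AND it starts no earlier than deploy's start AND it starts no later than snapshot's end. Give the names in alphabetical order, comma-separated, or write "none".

Conditions: its end is strictly before load_test's end (X.end < Sun 07:00) AND its start is no earlier than deploy's start (X.start >= Tue 05:00) AND its start is no later than snapshot's end (X.start <= Tue 09:00).
audit: end Sun 21:00 < Sun 07:00? ✗; start Sat 20:00 >= Tue 05:00? ✓; start Sat 20:00 <= Tue 09:00? ✗ → no.
build: end Thu 11:00 < Sun 07:00? ✓; start Wed 00:00 >= Tue 05:00? ✓; start Wed 00:00 <= Tue 09:00? ✗ → no.
demo: end Thu 18:00 < Sun 07:00? ✓; start Wed 19:00 >= Tue 05:00? ✓; start Wed 19:00 <= Tue 09:00? ✗ → no.
design_review: end Sat 07:00 < Sun 07:00? ✓; start Wed 11:00 >= Tue 05:00? ✓; start Wed 11:00 <= Tue 09:00? ✗ → no.
ingest: end Sun 13:00 < Sun 07:00? ✗; start Fri 21:00 >= Tue 05:00? ✓; start Fri 21:00 <= Tue 09:00? ✗ → no.
onboarding: end Sun 21:00 < Sun 07:00? ✗; start Thu 11:00 >= Tue 05:00? ✓; start Thu 11:00 <= Tue 09:00? ✗ → no.
qa_pass: end Sat 22:00 < Sun 07:00? ✓; start Thu 17:00 >= Tue 05:00? ✓; start Thu 17:00 <= Tue 09:00? ✗ → no.
reindex: end Wed 02:00 < Sun 07:00? ✓; start Tue 09:00 >= Tue 05:00? ✓; start Tue 09:00 <= Tue 09:00? ✓ → yes.
retro: end Sun 23:00 < Sun 07:00? ✗; start Thu 15:00 >= Tue 05:00? ✓; start Thu 15:00 <= Tue 09:00? ✗ → no.
soundcheck: end Wed 21:00 < Sun 07:00? ✓; start Wed 02:00 >= Tue 05:00? ✓; start Wed 02:00 <= Tue 09:00? ✗ → no.
sync_call: end Sun 02:00 < Sun 07:00? ✓; start Thu 23:00 >= Tue 05:00? ✓; start Thu 23:00 <= Tue 09:00? ✗ → no.
Result: reindex.

reindex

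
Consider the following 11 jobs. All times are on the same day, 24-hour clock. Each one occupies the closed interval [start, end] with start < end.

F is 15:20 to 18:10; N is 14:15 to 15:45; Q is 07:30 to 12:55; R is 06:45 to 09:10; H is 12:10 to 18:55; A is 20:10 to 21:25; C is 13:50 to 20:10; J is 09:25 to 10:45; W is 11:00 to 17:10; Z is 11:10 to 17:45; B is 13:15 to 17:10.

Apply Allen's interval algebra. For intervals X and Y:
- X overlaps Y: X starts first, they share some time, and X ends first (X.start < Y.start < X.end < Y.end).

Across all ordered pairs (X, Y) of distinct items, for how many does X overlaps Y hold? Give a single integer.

Checking all 110 ordered pairs for relation 'overlaps'; matching pairs in alphabetical order:
(B, C): B overlaps C ✓
(B, F): B overlaps F ✓
(H, C): H overlaps C ✓
(N, F): N overlaps F ✓
(Q, H): Q overlaps H ✓
(Q, W): Q overlaps W ✓
(Q, Z): Q overlaps Z ✓
(R, Q): R overlaps Q ✓
(W, C): W overlaps C ✓
(W, F): W overlaps F ✓
(W, H): W overlaps H ✓
(W, Z): W overlaps Z ✓
(Z, C): Z overlaps C ✓
(Z, F): Z overlaps F ✓
(Z, H): Z overlaps H ✓
Count: 15.

15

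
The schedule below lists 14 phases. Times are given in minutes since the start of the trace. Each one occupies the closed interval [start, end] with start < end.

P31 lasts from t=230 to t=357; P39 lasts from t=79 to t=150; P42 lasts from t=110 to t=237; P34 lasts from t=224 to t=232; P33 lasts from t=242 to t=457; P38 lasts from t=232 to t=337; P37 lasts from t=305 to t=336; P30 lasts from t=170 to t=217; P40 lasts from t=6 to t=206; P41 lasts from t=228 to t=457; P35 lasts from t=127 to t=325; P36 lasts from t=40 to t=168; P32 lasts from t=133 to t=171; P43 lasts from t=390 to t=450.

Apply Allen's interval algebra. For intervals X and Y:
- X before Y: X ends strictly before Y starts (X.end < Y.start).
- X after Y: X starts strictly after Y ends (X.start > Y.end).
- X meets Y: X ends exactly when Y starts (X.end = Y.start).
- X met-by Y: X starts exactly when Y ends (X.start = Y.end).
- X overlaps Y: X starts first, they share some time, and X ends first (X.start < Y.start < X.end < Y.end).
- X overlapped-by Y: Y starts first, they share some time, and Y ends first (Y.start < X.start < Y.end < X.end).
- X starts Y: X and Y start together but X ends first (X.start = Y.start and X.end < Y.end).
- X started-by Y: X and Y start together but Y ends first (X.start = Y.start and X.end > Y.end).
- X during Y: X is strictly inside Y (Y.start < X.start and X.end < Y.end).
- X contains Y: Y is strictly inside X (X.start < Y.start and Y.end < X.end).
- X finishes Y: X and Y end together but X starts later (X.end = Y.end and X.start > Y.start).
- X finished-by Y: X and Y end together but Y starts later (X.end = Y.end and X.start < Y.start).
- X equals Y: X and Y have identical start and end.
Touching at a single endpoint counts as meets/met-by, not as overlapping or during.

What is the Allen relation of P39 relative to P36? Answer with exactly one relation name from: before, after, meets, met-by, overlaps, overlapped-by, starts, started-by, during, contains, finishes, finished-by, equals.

during

P39 = [t=79, t=150]; P36 = [t=40, t=168].
Compare endpoints: P39.start > P36.start, P39.start < P36.end, P39.end > P36.start, P39.end < P36.end.
That pattern is 'during'.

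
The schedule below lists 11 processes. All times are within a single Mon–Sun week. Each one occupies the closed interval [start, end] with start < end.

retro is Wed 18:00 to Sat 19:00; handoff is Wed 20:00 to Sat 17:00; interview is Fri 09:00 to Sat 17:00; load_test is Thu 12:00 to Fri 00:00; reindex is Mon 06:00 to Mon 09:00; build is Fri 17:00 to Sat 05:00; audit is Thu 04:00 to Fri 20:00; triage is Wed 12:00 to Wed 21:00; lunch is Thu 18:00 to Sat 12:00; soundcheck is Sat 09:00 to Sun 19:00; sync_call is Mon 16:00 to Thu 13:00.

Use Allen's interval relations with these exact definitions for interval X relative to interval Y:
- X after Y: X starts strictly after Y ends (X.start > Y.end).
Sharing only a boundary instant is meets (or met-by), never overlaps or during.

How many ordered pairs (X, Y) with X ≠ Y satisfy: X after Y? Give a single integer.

Checking all 110 ordered pairs for relation 'after'; matching pairs in alphabetical order:
(audit, reindex): audit after reindex ✓
(audit, triage): audit after triage ✓
(build, load_test): build after load_test ✓
(build, reindex): build after reindex ✓
(build, sync_call): build after sync_call ✓
(build, triage): build after triage ✓
(handoff, reindex): handoff after reindex ✓
(interview, load_test): interview after load_test ✓
(interview, reindex): interview after reindex ✓
(interview, sync_call): interview after sync_call ✓
(interview, triage): interview after triage ✓
(load_test, reindex): load_test after reindex ✓
(load_test, triage): load_test after triage ✓
(lunch, reindex): lunch after reindex ✓
(lunch, sync_call): lunch after sync_call ✓
(lunch, triage): lunch after triage ✓
(retro, reindex): retro after reindex ✓
(soundcheck, audit): soundcheck after audit ✓
(soundcheck, build): soundcheck after build ✓
(soundcheck, load_test): soundcheck after load_test ✓
(soundcheck, reindex): soundcheck after reindex ✓
(soundcheck, sync_call): soundcheck after sync_call ✓
(soundcheck, triage): soundcheck after triage ✓
(sync_call, reindex): sync_call after reindex ✓
... plus 1 further pairs not listed.
Count: 25.

25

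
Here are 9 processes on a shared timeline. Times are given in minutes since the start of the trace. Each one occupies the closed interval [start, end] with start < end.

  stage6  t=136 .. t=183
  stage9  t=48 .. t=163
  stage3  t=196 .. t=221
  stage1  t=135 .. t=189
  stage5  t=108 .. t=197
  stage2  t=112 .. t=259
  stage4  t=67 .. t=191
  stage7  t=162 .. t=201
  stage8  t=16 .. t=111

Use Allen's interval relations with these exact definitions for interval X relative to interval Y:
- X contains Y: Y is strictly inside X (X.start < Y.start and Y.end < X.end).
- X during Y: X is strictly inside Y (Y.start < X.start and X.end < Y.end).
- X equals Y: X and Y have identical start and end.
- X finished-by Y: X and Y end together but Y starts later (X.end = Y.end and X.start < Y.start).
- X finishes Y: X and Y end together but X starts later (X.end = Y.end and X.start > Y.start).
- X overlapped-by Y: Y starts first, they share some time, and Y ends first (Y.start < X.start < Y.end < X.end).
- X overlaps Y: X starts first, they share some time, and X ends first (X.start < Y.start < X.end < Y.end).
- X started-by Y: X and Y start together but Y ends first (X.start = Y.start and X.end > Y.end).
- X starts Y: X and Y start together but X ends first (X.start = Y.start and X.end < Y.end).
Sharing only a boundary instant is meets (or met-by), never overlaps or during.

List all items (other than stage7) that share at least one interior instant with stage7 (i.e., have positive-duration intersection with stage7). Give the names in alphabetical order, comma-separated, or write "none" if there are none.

stage1, stage2, stage3, stage4, stage5, stage6, stage9

Target stage7 = [t=162, t=201].
stage1 [t=135, t=189] → overlaps → yes.
stage2 [t=112, t=259] → contains → yes.
stage3 [t=196, t=221] → overlapped-by → yes.
stage4 [t=67, t=191] → overlaps → yes.
stage5 [t=108, t=197] → overlaps → yes.
stage6 [t=136, t=183] → overlaps → yes.
stage8 [t=16, t=111] → before → no.
stage9 [t=48, t=163] → overlaps → yes.
Result: stage1, stage2, stage3, stage4, stage5, stage6, stage9.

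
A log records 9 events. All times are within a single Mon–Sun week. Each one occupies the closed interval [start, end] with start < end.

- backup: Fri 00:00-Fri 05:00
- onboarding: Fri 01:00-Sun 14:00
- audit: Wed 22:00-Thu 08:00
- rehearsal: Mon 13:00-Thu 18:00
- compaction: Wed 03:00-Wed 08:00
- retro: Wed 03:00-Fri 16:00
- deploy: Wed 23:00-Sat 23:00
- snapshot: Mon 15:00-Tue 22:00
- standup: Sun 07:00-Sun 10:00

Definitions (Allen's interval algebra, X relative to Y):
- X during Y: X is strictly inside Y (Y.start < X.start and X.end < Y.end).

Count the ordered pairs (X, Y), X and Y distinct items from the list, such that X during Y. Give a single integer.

7

Checking all 72 ordered pairs for relation 'during'; matching pairs in alphabetical order:
(audit, rehearsal): audit during rehearsal ✓
(audit, retro): audit during retro ✓
(backup, deploy): backup during deploy ✓
(backup, retro): backup during retro ✓
(compaction, rehearsal): compaction during rehearsal ✓
(snapshot, rehearsal): snapshot during rehearsal ✓
(standup, onboarding): standup during onboarding ✓
Count: 7.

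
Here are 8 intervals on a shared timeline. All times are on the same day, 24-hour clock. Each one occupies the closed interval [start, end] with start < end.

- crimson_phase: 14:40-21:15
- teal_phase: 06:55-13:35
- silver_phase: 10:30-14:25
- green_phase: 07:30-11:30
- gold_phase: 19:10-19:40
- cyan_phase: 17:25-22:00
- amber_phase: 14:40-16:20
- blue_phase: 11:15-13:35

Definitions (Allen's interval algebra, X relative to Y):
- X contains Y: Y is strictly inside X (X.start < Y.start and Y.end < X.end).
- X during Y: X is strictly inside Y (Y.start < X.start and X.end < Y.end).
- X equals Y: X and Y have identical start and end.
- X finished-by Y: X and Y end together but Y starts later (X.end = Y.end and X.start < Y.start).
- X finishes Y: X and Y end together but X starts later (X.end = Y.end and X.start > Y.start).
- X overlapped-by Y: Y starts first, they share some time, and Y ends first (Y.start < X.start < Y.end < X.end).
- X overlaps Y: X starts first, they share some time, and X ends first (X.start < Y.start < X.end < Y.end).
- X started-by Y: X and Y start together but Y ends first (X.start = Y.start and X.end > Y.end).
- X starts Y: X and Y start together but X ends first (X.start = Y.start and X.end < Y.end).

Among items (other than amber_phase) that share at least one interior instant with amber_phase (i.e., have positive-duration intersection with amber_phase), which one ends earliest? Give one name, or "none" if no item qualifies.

crimson_phase

Target amber_phase = [14:40, 16:20].
blue_phase [11:15, 13:35] → before → excluded.
crimson_phase [14:40, 21:15] → started-by → candidate.
cyan_phase [17:25, 22:00] → after → excluded.
gold_phase [19:10, 19:40] → after → excluded.
green_phase [07:30, 11:30] → before → excluded.
silver_phase [10:30, 14:25] → before → excluded.
teal_phase [06:55, 13:35] → before → excluded.
Among candidates, earliest end is 21:15 → crimson_phase.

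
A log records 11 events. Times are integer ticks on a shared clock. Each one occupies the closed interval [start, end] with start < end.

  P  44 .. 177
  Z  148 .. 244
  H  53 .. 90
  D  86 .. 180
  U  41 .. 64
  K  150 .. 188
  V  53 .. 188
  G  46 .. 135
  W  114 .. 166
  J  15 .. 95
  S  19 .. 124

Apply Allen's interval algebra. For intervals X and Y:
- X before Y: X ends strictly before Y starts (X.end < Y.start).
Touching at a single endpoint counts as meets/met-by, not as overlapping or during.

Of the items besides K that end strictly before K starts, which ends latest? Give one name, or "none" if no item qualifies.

Target K = [150, 188].
D [86, 180] → overlaps → excluded.
G [46, 135] → before → candidate.
H [53, 90] → before → candidate.
J [15, 95] → before → candidate.
P [44, 177] → overlaps → excluded.
S [19, 124] → before → candidate.
U [41, 64] → before → candidate.
V [53, 188] → finished-by → excluded.
W [114, 166] → overlaps → excluded.
Z [148, 244] → contains → excluded.
Among candidates, latest end is 135 → G.

G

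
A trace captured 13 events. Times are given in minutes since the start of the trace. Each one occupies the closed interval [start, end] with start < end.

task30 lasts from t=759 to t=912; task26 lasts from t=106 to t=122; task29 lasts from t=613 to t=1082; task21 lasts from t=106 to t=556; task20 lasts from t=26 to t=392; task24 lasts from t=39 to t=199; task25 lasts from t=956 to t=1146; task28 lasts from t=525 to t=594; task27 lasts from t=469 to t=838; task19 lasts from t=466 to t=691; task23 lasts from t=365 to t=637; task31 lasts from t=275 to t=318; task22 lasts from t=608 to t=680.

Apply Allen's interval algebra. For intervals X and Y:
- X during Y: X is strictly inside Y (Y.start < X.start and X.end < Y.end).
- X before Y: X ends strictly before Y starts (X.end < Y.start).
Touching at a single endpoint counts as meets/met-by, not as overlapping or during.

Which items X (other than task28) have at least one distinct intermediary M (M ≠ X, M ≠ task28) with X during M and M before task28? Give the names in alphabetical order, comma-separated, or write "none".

Target task28 = [t=525, t=594].
Intermediaries M with M before task28: task20, task24, task26, task31.
Via task20 — items with X during task20: task24, task26, task31.
Via task24 — items with X during task24: task26.
Via task26 — items with X during task26: none.
Via task31 — items with X during task31: none.
Union: task24, task26, task31.

task24, task26, task31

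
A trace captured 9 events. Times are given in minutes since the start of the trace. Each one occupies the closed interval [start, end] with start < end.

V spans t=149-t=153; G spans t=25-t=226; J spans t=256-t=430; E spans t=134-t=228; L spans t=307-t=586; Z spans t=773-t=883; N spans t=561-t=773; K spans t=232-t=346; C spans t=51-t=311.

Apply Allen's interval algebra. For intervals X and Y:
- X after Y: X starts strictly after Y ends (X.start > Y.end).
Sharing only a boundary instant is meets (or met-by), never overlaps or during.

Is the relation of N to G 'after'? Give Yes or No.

N = [t=561, t=773], G = [t=25, t=226].
Actual relation of N to G: after.
Asked whether 'after' holds → Yes.

Yes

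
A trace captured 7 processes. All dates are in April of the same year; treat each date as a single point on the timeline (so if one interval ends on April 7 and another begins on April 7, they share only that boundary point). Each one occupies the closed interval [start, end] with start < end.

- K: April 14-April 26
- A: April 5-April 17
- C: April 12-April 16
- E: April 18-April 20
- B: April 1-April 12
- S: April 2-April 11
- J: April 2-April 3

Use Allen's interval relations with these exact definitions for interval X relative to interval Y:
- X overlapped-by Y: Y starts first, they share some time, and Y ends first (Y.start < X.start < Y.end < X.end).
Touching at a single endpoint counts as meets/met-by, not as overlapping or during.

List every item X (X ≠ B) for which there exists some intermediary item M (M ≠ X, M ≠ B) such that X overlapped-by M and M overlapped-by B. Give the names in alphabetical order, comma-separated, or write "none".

K

Target B = [April 1, April 12].
Intermediaries M with M overlapped-by B: A.
Via A — items with X overlapped-by A: K.
Union: K.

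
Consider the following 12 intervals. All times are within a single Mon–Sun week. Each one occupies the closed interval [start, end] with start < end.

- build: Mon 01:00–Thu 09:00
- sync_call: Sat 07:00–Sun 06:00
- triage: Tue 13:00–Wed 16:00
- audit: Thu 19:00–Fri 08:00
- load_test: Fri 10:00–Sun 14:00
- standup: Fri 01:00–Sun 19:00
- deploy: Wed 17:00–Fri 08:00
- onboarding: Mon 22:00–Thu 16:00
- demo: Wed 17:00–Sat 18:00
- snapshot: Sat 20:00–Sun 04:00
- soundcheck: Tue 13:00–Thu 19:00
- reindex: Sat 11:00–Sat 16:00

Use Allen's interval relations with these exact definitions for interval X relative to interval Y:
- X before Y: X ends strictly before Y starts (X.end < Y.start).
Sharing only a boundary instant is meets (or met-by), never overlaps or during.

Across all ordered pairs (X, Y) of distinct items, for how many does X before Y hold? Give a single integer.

35

Checking all 132 ordered pairs for relation 'before'; matching pairs in alphabetical order:
(audit, load_test): audit before load_test ✓
(audit, reindex): audit before reindex ✓
(audit, snapshot): audit before snapshot ✓
(audit, sync_call): audit before sync_call ✓
(build, audit): build before audit ✓
(build, load_test): build before load_test ✓
(build, reindex): build before reindex ✓
(build, snapshot): build before snapshot ✓
(build, standup): build before standup ✓
(build, sync_call): build before sync_call ✓
(demo, snapshot): demo before snapshot ✓
(deploy, load_test): deploy before load_test ✓
(deploy, reindex): deploy before reindex ✓
(deploy, snapshot): deploy before snapshot ✓
(deploy, sync_call): deploy before sync_call ✓
(onboarding, audit): onboarding before audit ✓
(onboarding, load_test): onboarding before load_test ✓
(onboarding, reindex): onboarding before reindex ✓
(onboarding, snapshot): onboarding before snapshot ✓
(onboarding, standup): onboarding before standup ✓
(onboarding, sync_call): onboarding before sync_call ✓
(reindex, snapshot): reindex before snapshot ✓
(soundcheck, load_test): soundcheck before load_test ✓
(soundcheck, reindex): soundcheck before reindex ✓
... plus 11 further pairs not listed.
Count: 35.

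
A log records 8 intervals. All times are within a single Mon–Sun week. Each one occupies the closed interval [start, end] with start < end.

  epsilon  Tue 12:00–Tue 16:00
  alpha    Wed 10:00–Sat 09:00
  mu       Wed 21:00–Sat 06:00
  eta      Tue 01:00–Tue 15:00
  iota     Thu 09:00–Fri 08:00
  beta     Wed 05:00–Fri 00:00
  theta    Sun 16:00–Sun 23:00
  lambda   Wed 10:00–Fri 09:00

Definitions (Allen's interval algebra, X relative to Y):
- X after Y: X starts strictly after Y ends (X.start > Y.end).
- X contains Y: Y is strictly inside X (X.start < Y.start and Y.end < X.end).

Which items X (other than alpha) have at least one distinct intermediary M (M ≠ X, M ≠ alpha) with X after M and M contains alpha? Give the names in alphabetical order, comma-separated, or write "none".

none

Target alpha = [Wed 10:00, Sat 09:00].
Intermediaries M with M contains alpha: none.
Union: none.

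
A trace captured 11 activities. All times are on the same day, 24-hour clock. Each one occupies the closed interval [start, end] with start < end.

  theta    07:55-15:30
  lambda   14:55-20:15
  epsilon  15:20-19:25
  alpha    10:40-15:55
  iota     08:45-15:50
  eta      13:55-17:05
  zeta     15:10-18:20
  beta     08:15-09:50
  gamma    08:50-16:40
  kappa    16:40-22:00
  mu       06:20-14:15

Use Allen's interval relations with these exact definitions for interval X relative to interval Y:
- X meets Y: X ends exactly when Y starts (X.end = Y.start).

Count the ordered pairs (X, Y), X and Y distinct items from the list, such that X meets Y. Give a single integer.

Checking all 110 ordered pairs for relation 'meets'; matching pairs in alphabetical order:
(gamma, kappa): gamma meets kappa ✓
Count: 1.

1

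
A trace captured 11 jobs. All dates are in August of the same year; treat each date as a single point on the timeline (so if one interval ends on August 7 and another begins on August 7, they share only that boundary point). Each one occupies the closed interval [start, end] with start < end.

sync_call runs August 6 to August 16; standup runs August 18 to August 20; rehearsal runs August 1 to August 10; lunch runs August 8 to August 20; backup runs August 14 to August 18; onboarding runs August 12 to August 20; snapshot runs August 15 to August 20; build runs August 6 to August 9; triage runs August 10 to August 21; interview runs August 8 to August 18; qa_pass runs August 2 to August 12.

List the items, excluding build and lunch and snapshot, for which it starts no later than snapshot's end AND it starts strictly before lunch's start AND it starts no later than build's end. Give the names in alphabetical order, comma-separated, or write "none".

Conditions: its start is no later than snapshot's end (X.start <= August 20) AND its start is strictly before lunch's start (X.start < August 8) AND its start is no later than build's end (X.start <= August 9).
backup: start August 14 <= August 20? ✓; start August 14 < August 8? ✗; start August 14 <= August 9? ✗ → no.
interview: start August 8 <= August 20? ✓; start August 8 < August 8? ✗; start August 8 <= August 9? ✓ → no.
onboarding: start August 12 <= August 20? ✓; start August 12 < August 8? ✗; start August 12 <= August 9? ✗ → no.
qa_pass: start August 2 <= August 20? ✓; start August 2 < August 8? ✓; start August 2 <= August 9? ✓ → yes.
rehearsal: start August 1 <= August 20? ✓; start August 1 < August 8? ✓; start August 1 <= August 9? ✓ → yes.
standup: start August 18 <= August 20? ✓; start August 18 < August 8? ✗; start August 18 <= August 9? ✗ → no.
sync_call: start August 6 <= August 20? ✓; start August 6 < August 8? ✓; start August 6 <= August 9? ✓ → yes.
triage: start August 10 <= August 20? ✓; start August 10 < August 8? ✗; start August 10 <= August 9? ✗ → no.
Result: qa_pass, rehearsal, sync_call.

qa_pass, rehearsal, sync_call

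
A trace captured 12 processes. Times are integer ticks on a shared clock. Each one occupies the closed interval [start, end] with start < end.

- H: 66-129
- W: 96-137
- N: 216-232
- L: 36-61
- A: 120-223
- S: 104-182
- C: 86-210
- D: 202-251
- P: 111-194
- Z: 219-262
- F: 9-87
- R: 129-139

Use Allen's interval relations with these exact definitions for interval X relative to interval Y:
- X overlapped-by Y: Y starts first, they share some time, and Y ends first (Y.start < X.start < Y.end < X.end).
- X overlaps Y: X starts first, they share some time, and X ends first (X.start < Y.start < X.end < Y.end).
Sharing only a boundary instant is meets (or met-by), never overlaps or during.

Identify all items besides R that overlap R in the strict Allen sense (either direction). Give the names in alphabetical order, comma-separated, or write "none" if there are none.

Target R = [129, 139].
A [120, 223] → contains → no.
C [86, 210] → contains → no.
D [202, 251] → after → no.
F [9, 87] → before → no.
H [66, 129] → meets → no.
L [36, 61] → before → no.
N [216, 232] → after → no.
P [111, 194] → contains → no.
S [104, 182] → contains → no.
W [96, 137] → overlaps → yes.
Z [219, 262] → after → no.
Result: W.

W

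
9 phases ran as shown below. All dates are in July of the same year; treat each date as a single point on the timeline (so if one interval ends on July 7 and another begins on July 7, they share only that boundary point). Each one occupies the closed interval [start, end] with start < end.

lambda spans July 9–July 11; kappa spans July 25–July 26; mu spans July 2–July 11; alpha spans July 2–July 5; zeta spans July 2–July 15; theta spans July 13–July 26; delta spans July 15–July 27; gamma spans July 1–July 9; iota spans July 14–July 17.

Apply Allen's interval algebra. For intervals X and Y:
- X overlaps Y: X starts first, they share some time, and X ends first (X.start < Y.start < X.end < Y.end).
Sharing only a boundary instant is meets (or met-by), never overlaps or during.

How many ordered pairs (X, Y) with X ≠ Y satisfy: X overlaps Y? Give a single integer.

6

Checking all 72 ordered pairs for relation 'overlaps'; matching pairs in alphabetical order:
(gamma, mu): gamma overlaps mu ✓
(gamma, zeta): gamma overlaps zeta ✓
(iota, delta): iota overlaps delta ✓
(theta, delta): theta overlaps delta ✓
(zeta, iota): zeta overlaps iota ✓
(zeta, theta): zeta overlaps theta ✓
Count: 6.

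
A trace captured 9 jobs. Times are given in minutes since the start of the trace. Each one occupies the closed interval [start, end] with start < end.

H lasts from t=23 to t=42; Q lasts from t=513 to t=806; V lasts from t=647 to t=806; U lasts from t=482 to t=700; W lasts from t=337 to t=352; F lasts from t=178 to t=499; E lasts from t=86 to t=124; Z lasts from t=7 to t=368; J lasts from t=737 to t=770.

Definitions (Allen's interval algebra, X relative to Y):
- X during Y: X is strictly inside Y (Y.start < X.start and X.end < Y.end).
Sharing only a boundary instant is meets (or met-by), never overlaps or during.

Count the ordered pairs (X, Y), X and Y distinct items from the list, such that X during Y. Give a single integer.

Checking all 72 ordered pairs for relation 'during'; matching pairs in alphabetical order:
(E, Z): E during Z ✓
(H, Z): H during Z ✓
(J, Q): J during Q ✓
(J, V): J during V ✓
(W, F): W during F ✓
(W, Z): W during Z ✓
Count: 6.

6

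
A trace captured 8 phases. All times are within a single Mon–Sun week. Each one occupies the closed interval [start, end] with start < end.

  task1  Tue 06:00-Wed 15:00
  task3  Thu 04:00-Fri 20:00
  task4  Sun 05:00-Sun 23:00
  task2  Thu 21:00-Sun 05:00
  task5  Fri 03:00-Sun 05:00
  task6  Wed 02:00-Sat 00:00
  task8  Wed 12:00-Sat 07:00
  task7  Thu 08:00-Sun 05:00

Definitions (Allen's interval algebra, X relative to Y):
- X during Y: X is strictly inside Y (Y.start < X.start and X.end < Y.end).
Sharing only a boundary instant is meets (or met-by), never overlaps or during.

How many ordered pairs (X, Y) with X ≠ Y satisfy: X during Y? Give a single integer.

2

Checking all 56 ordered pairs for relation 'during'; matching pairs in alphabetical order:
(task3, task6): task3 during task6 ✓
(task3, task8): task3 during task8 ✓
Count: 2.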